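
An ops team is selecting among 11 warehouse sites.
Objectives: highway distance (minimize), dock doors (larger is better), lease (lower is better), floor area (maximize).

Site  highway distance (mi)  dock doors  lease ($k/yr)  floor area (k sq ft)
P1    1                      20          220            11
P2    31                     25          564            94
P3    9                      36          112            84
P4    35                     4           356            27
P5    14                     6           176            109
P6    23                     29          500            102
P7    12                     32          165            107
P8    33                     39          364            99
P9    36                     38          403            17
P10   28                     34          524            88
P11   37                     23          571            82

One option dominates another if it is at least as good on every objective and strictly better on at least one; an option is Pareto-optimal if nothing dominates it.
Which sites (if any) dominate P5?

P1: worse on lease (220 vs 176).
P2: worse on highway distance (31 vs 14).
P3: worse on floor area (84 vs 109).
P4: worse on highway distance (35 vs 14).
P6: worse on highway distance (23 vs 14).
P7: worse on floor area (107 vs 109).
P8: worse on highway distance (33 vs 14).
P9: worse on highway distance (36 vs 14).
P10: worse on highway distance (28 vs 14).
P11: worse on highway distance (37 vs 14).
No option dominates P5.

none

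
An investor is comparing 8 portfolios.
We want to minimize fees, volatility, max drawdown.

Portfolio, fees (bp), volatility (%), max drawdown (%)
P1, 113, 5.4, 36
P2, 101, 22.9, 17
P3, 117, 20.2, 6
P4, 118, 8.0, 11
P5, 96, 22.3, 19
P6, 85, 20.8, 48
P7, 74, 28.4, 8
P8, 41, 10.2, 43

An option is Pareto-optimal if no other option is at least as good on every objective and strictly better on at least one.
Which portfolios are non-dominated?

P1, P2, P3, P4, P5, P7, P8

P1: not dominated (best volatility).
P2: not dominated.
P3: not dominated (best max drawdown).
P4: not dominated.
P5: not dominated.
P6: dominated by P8 (fees 41≤85, volatility 10.2≤20.8, max drawdown 43≤48).
P7: not dominated.
P8: not dominated (best fees).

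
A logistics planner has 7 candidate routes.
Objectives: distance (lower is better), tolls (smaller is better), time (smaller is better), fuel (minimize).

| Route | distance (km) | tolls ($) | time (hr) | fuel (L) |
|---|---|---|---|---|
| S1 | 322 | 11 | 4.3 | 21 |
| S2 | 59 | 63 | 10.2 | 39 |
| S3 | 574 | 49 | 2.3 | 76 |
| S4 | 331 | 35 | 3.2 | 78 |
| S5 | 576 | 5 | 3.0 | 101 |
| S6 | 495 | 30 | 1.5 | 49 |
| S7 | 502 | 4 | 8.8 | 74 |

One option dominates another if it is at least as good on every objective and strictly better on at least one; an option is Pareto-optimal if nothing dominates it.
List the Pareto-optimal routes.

S1: not dominated (best fuel).
S2: not dominated (best distance).
S3: dominated by S6 (distance 495≤574, tolls 30≤49, time 1.5≤2.3, fuel 49≤76).
S4: not dominated.
S5: not dominated.
S6: not dominated (best time).
S7: not dominated (best tolls).

S1, S2, S4, S5, S6, S7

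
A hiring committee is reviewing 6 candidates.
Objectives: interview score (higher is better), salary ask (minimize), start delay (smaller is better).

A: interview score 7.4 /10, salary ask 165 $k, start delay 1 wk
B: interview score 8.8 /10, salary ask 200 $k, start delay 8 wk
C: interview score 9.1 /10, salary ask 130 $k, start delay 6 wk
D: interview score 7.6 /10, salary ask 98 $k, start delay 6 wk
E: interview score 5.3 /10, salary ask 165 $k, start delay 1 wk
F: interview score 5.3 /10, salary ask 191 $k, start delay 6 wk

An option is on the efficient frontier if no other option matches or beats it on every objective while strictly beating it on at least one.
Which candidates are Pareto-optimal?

A: not dominated.
B: dominated by C (interview score 9.1≥8.8, salary ask 130≤200, start delay 6≤8).
C: not dominated (best interview score).
D: not dominated (best salary ask).
E: dominated by A (interview score 7.4≥5.3, salary ask 165≤165, start delay 1≤1).
F: dominated by A (interview score 7.4≥5.3, salary ask 165≤191, start delay 1≤6).

A, C, D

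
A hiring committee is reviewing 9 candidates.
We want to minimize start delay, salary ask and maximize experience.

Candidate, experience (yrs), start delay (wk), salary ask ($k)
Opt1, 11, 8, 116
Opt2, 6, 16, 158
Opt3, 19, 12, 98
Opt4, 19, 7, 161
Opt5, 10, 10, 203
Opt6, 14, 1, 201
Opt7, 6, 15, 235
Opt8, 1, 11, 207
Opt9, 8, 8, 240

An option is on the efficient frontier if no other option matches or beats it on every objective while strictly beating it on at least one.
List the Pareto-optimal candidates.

Opt1, Opt3, Opt4, Opt6

Opt1: not dominated.
Opt2: dominated by Opt1 (experience 11≥6, start delay 8≤16, salary ask 116≤158).
Opt3: not dominated (best salary ask).
Opt4: not dominated.
Opt5: dominated by Opt1 (experience 11≥10, start delay 8≤10, salary ask 116≤203).
Opt6: not dominated (best start delay).
Opt7: dominated by Opt1 (experience 11≥6, start delay 8≤15, salary ask 116≤235).
Opt8: dominated by Opt1 (experience 11≥1, start delay 8≤11, salary ask 116≤207).
Opt9: dominated by Opt1 (experience 11≥8, start delay 8≤8, salary ask 116≤240).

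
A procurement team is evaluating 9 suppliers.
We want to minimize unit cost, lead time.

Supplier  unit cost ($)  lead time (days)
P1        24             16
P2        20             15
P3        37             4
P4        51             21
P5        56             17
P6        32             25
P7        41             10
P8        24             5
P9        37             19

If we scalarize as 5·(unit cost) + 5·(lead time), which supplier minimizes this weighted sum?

P8

P1: 5·24 + 5·16 = 200
P2: 5·20 + 5·15 = 175
P3: 5·37 + 5·4 = 205
P4: 5·51 + 5·21 = 360
P5: 5·56 + 5·17 = 365
P6: 5·32 + 5·25 = 285
P7: 5·41 + 5·10 = 255
P8: 5·24 + 5·5 = 145
P9: 5·37 + 5·19 = 280
Lowest: P8 at 145.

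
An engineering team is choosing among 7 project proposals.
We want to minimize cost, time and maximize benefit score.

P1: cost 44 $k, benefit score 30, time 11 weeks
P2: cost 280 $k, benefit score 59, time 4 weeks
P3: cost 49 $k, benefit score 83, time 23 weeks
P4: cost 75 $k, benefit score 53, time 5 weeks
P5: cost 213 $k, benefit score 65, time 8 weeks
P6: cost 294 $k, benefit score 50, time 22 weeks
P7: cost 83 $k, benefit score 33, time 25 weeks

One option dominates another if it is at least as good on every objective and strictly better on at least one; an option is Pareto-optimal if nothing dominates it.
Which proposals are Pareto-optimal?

P1, P2, P3, P4, P5

P1: not dominated (best cost).
P2: not dominated (best time).
P3: not dominated (best benefit score).
P4: not dominated.
P5: not dominated.
P6: dominated by P2 (cost 280≤294, benefit score 59≥50, time 4≤22).
P7: dominated by P3 (cost 49≤83, benefit score 83≥33, time 23≤25).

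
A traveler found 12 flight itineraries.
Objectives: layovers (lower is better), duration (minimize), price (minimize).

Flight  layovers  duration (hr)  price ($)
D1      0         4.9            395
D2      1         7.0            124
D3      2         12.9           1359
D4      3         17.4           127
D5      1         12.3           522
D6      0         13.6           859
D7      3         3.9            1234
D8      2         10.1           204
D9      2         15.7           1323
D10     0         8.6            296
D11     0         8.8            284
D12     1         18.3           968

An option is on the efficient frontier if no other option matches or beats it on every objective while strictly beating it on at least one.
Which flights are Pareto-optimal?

D1: not dominated.
D2: not dominated (best price).
D3: dominated by D1 (layovers 0≤2, duration 4.9≤12.9, price 395≤1359).
D4: dominated by D2 (layovers 1≤3, duration 7.0≤17.4, price 124≤127).
D5: dominated by D1 (layovers 0≤1, duration 4.9≤12.3, price 395≤522).
D6: dominated by D1 (layovers 0≤0, duration 4.9≤13.6, price 395≤859).
D7: not dominated (best duration).
D8: dominated by D2 (layovers 1≤2, duration 7.0≤10.1, price 124≤204).
D9: dominated by D1 (layovers 0≤2, duration 4.9≤15.7, price 395≤1323).
D10: not dominated.
D11: not dominated.
D12: dominated by D1 (layovers 0≤1, duration 4.9≤18.3, price 395≤968).

D1, D2, D7, D10, D11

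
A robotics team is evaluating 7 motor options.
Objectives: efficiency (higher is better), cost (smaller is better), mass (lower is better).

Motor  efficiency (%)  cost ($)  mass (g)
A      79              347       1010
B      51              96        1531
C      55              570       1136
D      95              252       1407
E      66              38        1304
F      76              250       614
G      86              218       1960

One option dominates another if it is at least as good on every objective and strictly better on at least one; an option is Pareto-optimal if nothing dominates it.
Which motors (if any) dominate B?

E: efficiency 66≥51, cost 38≤96, mass 1304≤1531 — dominates B.
Others (A, C, D, F, G) are each worse than B on at least one objective.

E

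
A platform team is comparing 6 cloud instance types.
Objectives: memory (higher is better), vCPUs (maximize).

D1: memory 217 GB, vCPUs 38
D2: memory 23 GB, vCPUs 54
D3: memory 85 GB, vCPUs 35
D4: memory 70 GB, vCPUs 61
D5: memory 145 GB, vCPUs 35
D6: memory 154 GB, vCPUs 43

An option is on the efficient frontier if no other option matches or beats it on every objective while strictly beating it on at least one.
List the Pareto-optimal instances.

D1: not dominated (best memory).
D2: dominated by D4 (memory 70≥23, vCPUs 61≥54).
D3: dominated by D1 (memory 217≥85, vCPUs 38≥35).
D4: not dominated (best vCPUs).
D5: dominated by D1 (memory 217≥145, vCPUs 38≥35).
D6: not dominated.

D1, D4, D6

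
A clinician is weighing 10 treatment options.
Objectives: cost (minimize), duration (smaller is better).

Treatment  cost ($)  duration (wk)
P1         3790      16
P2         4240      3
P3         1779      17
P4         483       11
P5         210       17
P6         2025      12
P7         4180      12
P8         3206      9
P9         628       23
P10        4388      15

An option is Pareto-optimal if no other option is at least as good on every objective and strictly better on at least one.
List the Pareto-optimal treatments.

P2, P4, P5, P8

P1: dominated by P4 (cost 483≤3790, duration 11≤16).
P2: not dominated (best duration).
P3: dominated by P4 (cost 483≤1779, duration 11≤17).
P4: not dominated.
P5: not dominated (best cost).
P6: dominated by P4 (cost 483≤2025, duration 11≤12).
P7: dominated by P4 (cost 483≤4180, duration 11≤12).
P8: not dominated.
P9: dominated by P4 (cost 483≤628, duration 11≤23).
P10: dominated by P2 (cost 4240≤4388, duration 3≤15).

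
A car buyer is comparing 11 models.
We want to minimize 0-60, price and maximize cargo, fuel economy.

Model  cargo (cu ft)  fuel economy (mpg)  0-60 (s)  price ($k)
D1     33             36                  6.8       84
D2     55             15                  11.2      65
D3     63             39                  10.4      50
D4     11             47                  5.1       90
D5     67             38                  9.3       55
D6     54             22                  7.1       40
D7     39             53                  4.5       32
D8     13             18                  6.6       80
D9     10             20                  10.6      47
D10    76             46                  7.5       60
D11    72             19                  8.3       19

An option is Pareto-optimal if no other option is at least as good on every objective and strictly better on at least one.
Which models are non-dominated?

D3, D5, D6, D7, D10, D11

D1: dominated by D7 (cargo 39≥33, fuel economy 53≥36, 0-60 4.5≤6.8, price 32≤84).
D2: dominated by D3 (cargo 63≥55, fuel economy 39≥15, 0-60 10.4≤11.2, price 50≤65).
D3: not dominated.
D4: dominated by D7 (cargo 39≥11, fuel economy 53≥47, 0-60 4.5≤5.1, price 32≤90).
D5: not dominated.
D6: not dominated.
D7: not dominated (best fuel economy).
D8: dominated by D7 (cargo 39≥13, fuel economy 53≥18, 0-60 4.5≤6.6, price 32≤80).
D9: dominated by D6 (cargo 54≥10, fuel economy 22≥20, 0-60 7.1≤10.6, price 40≤47).
D10: not dominated (best cargo).
D11: not dominated (best price).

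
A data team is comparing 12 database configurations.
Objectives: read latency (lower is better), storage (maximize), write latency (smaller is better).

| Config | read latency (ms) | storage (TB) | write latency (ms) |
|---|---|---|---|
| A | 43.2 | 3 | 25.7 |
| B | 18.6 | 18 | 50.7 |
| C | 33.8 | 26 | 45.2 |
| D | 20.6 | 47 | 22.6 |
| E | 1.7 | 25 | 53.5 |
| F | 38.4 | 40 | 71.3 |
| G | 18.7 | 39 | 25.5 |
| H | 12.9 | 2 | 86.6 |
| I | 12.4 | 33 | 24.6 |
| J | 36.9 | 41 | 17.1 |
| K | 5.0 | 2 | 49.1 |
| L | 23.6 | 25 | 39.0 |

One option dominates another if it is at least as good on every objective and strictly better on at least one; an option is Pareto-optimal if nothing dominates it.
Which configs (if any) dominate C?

D: read latency 20.6≤33.8, storage 47≥26, write latency 22.6≤45.2 — dominates C.
G: read latency 18.7≤33.8, storage 39≥26, write latency 25.5≤45.2 — dominates C.
I: read latency 12.4≤33.8, storage 33≥26, write latency 24.6≤45.2 — dominates C.
Others (A, B, E, F, H, J, K, L) are each worse than C on at least one objective.

D, G, I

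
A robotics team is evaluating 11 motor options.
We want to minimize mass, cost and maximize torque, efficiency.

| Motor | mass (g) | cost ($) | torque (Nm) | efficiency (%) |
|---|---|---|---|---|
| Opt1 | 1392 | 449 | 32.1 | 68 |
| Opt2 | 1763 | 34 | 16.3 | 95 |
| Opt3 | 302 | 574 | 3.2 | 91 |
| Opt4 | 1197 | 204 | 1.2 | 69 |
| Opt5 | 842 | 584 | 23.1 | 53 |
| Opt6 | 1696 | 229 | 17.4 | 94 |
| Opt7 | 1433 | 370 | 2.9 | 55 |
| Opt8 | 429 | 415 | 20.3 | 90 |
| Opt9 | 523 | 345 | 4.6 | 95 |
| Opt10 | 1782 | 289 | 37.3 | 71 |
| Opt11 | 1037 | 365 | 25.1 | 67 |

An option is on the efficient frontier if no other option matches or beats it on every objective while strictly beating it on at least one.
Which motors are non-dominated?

Opt1, Opt2, Opt3, Opt4, Opt5, Opt6, Opt8, Opt9, Opt10, Opt11

Opt1: not dominated.
Opt2: not dominated (best cost).
Opt3: not dominated (best mass).
Opt4: not dominated.
Opt5: not dominated.
Opt6: not dominated.
Opt7: dominated by Opt9 (mass 523≤1433, cost 345≤370, torque 4.6≥2.9, efficiency 95≥55).
Opt8: not dominated.
Opt9: not dominated.
Opt10: not dominated (best torque).
Opt11: not dominated.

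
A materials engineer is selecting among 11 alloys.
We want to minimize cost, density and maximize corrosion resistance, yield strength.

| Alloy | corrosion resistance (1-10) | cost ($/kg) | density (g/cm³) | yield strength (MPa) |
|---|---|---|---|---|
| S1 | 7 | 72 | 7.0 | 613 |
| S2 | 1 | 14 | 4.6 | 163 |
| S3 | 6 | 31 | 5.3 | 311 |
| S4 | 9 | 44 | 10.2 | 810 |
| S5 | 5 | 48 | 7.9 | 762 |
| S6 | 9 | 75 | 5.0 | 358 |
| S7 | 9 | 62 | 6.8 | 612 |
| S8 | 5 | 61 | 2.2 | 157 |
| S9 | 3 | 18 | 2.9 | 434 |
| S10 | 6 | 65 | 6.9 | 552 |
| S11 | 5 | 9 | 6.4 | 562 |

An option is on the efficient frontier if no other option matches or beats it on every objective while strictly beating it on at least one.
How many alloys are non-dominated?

10

S1: not dominated.
S2: not dominated.
S3: not dominated.
S4: not dominated (best yield strength).
S5: not dominated.
S6: not dominated.
S7: not dominated.
S8: not dominated (best density).
S9: not dominated.
S10: dominated by S7 (corrosion resistance 9≥6, cost 62≤65, density 6.8≤6.9, yield strength 612≥552).
S11: not dominated (best cost).
Pareto-optimal: S1, S2, S3, S4, S5, S6, S7, S8, S9, S11 → 10.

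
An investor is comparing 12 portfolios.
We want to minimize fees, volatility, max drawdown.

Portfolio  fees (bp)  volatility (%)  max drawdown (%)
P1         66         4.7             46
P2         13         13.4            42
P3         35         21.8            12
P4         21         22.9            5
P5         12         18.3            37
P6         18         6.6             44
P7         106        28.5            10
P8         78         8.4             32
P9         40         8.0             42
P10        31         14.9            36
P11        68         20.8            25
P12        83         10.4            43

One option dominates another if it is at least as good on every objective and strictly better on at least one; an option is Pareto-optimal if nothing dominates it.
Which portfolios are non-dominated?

P1: not dominated (best volatility).
P2: not dominated.
P3: not dominated.
P4: not dominated (best max drawdown).
P5: not dominated (best fees).
P6: not dominated.
P7: dominated by P4 (fees 21≤106, volatility 22.9≤28.5, max drawdown 5≤10).
P8: not dominated.
P9: not dominated.
P10: not dominated.
P11: not dominated.
P12: dominated by P8 (fees 78≤83, volatility 8.4≤10.4, max drawdown 32≤43).

P1, P2, P3, P4, P5, P6, P8, P9, P10, P11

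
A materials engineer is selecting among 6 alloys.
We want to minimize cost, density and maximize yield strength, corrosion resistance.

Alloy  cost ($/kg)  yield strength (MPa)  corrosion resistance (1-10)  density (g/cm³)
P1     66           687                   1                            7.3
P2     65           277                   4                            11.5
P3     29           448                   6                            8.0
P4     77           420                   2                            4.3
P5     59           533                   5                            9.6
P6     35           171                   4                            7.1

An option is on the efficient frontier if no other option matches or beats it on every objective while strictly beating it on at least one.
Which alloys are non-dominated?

P1, P3, P4, P5, P6

P1: not dominated (best yield strength).
P2: dominated by P3 (cost 29≤65, yield strength 448≥277, corrosion resistance 6≥4, density 8.0≤11.5).
P3: not dominated (best cost).
P4: not dominated (best density).
P5: not dominated.
P6: not dominated.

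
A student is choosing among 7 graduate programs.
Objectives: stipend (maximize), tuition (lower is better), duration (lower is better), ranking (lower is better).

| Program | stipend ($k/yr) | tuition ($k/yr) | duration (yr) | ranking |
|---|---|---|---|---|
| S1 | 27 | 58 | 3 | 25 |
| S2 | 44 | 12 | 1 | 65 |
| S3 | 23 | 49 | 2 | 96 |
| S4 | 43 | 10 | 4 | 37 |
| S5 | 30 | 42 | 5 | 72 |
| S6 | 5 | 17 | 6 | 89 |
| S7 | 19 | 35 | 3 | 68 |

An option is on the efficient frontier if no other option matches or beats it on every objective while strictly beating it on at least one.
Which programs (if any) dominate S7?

S2: stipend 44≥19, tuition 12≤35, duration 1≤3, ranking 65≤68 — dominates S7.
Others (S1, S3, S4, S5, S6) are each worse than S7 on at least one objective.

S2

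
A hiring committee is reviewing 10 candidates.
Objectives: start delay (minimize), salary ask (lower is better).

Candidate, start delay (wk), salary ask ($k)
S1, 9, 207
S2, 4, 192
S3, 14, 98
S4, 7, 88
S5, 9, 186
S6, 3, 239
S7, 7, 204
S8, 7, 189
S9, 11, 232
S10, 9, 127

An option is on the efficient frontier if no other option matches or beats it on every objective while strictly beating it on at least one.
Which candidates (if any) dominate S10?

S4

S4: start delay 7≤9, salary ask 88≤127 — dominates S10.
Others (S1, S2, S3, S5, S6, S7, S8, S9) are each worse than S10 on at least one objective.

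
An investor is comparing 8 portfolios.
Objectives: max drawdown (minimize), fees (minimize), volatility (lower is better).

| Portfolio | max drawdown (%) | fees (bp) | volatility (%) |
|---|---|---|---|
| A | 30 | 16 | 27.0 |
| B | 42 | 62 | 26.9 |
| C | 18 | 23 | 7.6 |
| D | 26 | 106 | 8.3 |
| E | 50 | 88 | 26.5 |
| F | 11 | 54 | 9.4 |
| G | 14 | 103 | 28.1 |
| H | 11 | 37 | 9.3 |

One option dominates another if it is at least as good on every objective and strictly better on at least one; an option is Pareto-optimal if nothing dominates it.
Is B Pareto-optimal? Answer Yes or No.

C vs B: max drawdown 18≤42, fees 23≤62, volatility 7.6≤26.9 — C is at least as good on every objective and strictly better on at least one, so C dominates B.

No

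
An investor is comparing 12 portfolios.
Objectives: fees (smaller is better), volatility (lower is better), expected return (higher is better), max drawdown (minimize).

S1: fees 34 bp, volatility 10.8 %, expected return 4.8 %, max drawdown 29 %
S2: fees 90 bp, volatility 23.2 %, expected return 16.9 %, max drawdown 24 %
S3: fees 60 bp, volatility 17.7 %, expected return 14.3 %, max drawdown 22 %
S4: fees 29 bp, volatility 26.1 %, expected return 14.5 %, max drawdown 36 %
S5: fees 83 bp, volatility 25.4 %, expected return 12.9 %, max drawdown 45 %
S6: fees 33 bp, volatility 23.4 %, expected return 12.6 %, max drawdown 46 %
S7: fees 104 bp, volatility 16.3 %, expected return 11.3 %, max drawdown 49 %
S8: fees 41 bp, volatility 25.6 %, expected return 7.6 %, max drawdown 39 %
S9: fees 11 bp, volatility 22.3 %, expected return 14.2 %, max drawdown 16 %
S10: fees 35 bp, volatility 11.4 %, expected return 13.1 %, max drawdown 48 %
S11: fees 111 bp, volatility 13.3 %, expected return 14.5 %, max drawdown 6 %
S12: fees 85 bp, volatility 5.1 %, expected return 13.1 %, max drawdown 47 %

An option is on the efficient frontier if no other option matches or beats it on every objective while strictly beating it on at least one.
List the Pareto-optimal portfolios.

S1: not dominated.
S2: not dominated (best expected return).
S3: not dominated.
S4: not dominated.
S5: dominated by S3 (fees 60≤83, volatility 17.7≤25.4, expected return 14.3≥12.9, max drawdown 22≤45).
S6: dominated by S9 (fees 11≤33, volatility 22.3≤23.4, expected return 14.2≥12.6, max drawdown 16≤46).
S7: dominated by S10 (fees 35≤104, volatility 11.4≤16.3, expected return 13.1≥11.3, max drawdown 48≤49).
S8: dominated by S9 (fees 11≤41, volatility 22.3≤25.6, expected return 14.2≥7.6, max drawdown 16≤39).
S9: not dominated (best fees).
S10: not dominated.
S11: not dominated (best max drawdown).
S12: not dominated (best volatility).

S1, S2, S3, S4, S9, S10, S11, S12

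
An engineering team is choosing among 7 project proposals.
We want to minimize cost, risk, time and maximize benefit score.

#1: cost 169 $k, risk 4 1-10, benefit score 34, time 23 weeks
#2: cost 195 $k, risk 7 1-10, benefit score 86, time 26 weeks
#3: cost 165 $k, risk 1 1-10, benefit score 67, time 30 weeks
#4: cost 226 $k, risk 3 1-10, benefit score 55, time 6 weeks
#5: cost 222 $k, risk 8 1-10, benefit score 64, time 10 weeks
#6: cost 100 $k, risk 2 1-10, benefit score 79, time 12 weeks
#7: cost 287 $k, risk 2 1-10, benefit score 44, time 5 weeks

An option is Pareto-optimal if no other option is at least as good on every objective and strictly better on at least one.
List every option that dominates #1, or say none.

#6

#6: cost 100≤169, risk 2≤4, benefit score 79≥34, time 12≤23 — dominates #1.
Others (#2, #3, #4, #5, #7) are each worse than #1 on at least one objective.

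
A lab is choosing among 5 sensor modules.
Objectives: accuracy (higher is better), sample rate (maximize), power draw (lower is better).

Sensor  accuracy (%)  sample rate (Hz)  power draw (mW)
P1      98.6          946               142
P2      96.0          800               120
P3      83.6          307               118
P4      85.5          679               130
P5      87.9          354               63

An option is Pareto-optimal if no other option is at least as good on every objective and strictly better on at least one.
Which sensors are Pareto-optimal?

P1, P2, P5

P1: not dominated (best accuracy).
P2: not dominated.
P3: dominated by P5 (accuracy 87.9≥83.6, sample rate 354≥307, power draw 63≤118).
P4: dominated by P2 (accuracy 96.0≥85.5, sample rate 800≥679, power draw 120≤130).
P5: not dominated (best power draw).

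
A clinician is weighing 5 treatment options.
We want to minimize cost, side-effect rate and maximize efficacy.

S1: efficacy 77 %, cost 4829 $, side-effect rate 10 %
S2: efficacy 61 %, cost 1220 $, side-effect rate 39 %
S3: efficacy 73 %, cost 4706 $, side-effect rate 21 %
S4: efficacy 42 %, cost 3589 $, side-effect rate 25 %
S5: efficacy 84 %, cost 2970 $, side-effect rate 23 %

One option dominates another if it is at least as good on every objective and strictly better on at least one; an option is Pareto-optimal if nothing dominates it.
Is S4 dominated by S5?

S5 vs S4: efficacy 84≥42, cost 2970≤3589, side-effect rate 23≤25 — S5 is at least as good on every objective with at least one strict improvement.

Yes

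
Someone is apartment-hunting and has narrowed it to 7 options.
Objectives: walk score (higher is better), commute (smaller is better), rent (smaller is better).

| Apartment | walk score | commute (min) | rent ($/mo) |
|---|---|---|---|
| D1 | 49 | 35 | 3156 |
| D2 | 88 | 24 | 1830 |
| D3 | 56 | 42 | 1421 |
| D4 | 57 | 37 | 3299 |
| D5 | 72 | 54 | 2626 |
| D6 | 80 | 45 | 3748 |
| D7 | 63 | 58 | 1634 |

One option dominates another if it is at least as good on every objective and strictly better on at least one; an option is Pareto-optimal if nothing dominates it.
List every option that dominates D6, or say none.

D2: walk score 88≥80, commute 24≤45, rent 1830≤3748 — dominates D6.
Others (D1, D3, D4, D5, D7) are each worse than D6 on at least one objective.

D2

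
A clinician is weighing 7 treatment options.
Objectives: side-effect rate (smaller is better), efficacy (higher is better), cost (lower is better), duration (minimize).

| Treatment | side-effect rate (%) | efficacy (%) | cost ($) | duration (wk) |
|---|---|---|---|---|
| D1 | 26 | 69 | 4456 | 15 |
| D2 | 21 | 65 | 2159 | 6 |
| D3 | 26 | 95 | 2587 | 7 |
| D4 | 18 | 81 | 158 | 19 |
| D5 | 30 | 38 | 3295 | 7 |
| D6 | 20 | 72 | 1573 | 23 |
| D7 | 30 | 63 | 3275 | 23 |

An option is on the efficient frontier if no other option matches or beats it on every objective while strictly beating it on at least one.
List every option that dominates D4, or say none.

none

D1: worse on side-effect rate (26 vs 18).
D2: worse on side-effect rate (21 vs 18).
D3: worse on side-effect rate (26 vs 18).
D5: worse on side-effect rate (30 vs 18).
D6: worse on side-effect rate (20 vs 18).
D7: worse on side-effect rate (30 vs 18).
No option dominates D4.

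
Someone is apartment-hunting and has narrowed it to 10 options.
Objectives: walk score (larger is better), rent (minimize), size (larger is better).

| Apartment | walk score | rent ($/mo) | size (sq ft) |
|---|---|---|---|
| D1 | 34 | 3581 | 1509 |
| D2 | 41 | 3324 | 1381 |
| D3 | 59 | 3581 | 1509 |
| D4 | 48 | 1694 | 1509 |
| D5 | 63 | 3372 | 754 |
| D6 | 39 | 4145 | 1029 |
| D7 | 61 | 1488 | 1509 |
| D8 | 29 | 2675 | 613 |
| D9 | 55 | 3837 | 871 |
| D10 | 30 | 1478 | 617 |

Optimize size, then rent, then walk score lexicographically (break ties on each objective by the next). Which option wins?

D7

First maximize size: best is 1509, kept {D1, D3, D4, D7}.
Then minimize rent: best is 1488, kept {D7}.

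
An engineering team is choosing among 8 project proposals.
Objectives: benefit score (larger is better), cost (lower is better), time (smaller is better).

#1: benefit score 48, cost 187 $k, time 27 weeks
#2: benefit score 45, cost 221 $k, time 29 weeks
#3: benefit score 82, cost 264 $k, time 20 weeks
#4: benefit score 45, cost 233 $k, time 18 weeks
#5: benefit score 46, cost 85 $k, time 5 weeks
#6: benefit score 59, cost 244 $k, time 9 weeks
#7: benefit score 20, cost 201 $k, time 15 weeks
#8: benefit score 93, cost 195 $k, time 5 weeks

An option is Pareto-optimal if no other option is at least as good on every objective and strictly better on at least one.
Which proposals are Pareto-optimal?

#1: not dominated.
#2: dominated by #1 (benefit score 48≥45, cost 187≤221, time 27≤29).
#3: dominated by #8 (benefit score 93≥82, cost 195≤264, time 5≤20).
#4: dominated by #5 (benefit score 46≥45, cost 85≤233, time 5≤18).
#5: not dominated (best cost).
#6: dominated by #8 (benefit score 93≥59, cost 195≤244, time 5≤9).
#7: dominated by #5 (benefit score 46≥20, cost 85≤201, time 5≤15).
#8: not dominated (best benefit score).

#1, #5, #8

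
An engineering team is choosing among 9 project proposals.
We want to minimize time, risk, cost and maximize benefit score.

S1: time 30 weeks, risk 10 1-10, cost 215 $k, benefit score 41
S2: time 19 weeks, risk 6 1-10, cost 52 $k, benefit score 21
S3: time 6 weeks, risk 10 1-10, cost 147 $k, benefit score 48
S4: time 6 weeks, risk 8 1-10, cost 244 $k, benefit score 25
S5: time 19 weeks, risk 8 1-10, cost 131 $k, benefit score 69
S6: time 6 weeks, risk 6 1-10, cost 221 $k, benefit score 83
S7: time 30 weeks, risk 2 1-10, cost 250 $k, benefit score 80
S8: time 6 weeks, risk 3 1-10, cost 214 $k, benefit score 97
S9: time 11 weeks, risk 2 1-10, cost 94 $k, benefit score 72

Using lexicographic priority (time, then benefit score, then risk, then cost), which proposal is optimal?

First minimize time: best is 6, kept {S3, S4, S6, S8}.
Then maximize benefit score: best is 97, kept {S8}.

S8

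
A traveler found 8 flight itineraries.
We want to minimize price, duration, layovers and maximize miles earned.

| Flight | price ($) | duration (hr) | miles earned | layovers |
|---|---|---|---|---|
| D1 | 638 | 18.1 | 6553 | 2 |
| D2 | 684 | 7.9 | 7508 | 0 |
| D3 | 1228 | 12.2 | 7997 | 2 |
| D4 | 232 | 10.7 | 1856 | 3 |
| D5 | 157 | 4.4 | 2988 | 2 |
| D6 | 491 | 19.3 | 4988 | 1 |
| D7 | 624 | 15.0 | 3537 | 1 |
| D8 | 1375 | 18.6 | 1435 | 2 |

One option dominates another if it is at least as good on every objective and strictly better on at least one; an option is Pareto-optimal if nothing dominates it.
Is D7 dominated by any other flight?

D1: worse on price (638 vs 624).
D2: worse on price (684 vs 624).
D3: worse on price (1228 vs 624).
D4: worse on miles earned (1856 vs 3537).
D5: worse on miles earned (2988 vs 3537).
D6: worse on duration (19.3 vs 15.0).
D8: worse on price (1375 vs 624).
No option is at least as good as D7 on every objective and strictly better on one.

No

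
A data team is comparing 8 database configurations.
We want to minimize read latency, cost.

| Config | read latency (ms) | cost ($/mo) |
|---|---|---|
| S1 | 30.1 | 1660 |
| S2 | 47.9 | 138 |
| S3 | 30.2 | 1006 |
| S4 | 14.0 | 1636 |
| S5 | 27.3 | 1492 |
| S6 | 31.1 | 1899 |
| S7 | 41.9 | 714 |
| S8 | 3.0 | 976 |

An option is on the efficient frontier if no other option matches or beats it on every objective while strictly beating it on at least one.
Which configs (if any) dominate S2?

none

S1: worse on cost (1660 vs 138).
S3: worse on cost (1006 vs 138).
S4: worse on cost (1636 vs 138).
S5: worse on cost (1492 vs 138).
S6: worse on cost (1899 vs 138).
S7: worse on cost (714 vs 138).
S8: worse on cost (976 vs 138).
No option dominates S2.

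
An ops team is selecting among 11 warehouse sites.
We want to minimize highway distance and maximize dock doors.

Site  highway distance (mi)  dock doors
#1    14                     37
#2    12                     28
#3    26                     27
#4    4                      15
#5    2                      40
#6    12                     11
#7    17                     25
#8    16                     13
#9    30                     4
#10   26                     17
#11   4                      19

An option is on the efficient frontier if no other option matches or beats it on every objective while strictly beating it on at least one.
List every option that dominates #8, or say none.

#1, #2, #4, #5, #11

#1: highway distance 14≤16, dock doors 37≥13 — dominates #8.
#2: highway distance 12≤16, dock doors 28≥13 — dominates #8.
#4: highway distance 4≤16, dock doors 15≥13 — dominates #8.
#5: highway distance 2≤16, dock doors 40≥13 — dominates #8.
#11: highway distance 4≤16, dock doors 19≥13 — dominates #8.
Others (#3, #6, #7, #9, #10) are each worse than #8 on at least one objective.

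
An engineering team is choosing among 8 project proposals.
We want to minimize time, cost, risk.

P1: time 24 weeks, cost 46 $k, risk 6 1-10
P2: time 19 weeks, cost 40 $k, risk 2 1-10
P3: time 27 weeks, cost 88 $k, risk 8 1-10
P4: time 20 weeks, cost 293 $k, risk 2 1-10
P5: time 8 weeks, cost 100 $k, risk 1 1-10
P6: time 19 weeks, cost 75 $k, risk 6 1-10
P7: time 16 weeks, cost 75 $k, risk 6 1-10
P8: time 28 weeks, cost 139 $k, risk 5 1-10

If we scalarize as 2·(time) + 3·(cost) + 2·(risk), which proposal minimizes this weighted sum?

P1: 2·24 + 3·46 + 2·6 = 198
P2: 2·19 + 3·40 + 2·2 = 162
P3: 2·27 + 3·88 + 2·8 = 334
P4: 2·20 + 3·293 + 2·2 = 923
P5: 2·8 + 3·100 + 2·1 = 318
P6: 2·19 + 3·75 + 2·6 = 275
P7: 2·16 + 3·75 + 2·6 = 269
P8: 2·28 + 3·139 + 2·5 = 483
Lowest: P2 at 162.

P2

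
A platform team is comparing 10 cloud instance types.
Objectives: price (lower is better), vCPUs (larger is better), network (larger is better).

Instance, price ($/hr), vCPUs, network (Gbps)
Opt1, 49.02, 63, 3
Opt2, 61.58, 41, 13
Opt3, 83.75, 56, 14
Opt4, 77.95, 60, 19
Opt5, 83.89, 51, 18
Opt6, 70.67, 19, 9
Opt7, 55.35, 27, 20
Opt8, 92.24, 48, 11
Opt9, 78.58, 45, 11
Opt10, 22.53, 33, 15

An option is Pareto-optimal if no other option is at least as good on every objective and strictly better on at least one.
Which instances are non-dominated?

Opt1: not dominated (best vCPUs).
Opt2: not dominated.
Opt3: dominated by Opt4 (price 77.95≤83.75, vCPUs 60≥56, network 19≥14).
Opt4: not dominated.
Opt5: dominated by Opt4 (price 77.95≤83.89, vCPUs 60≥51, network 19≥18).
Opt6: dominated by Opt2 (price 61.58≤70.67, vCPUs 41≥19, network 13≥9).
Opt7: not dominated (best network).
Opt8: dominated by Opt3 (price 83.75≤92.24, vCPUs 56≥48, network 14≥11).
Opt9: dominated by Opt4 (price 77.95≤78.58, vCPUs 60≥45, network 19≥11).
Opt10: not dominated (best price).

Opt1, Opt2, Opt4, Opt7, Opt10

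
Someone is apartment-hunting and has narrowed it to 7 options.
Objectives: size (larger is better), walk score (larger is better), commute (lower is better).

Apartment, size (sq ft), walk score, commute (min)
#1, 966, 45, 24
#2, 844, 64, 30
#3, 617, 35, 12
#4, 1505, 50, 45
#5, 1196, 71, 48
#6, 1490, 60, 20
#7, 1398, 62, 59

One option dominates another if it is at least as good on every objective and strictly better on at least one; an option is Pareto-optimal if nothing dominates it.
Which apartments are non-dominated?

#1: dominated by #6 (size 1490≥966, walk score 60≥45, commute 20≤24).
#2: not dominated.
#3: not dominated (best commute).
#4: not dominated (best size).
#5: not dominated (best walk score).
#6: not dominated.
#7: not dominated.

#2, #3, #4, #5, #6, #7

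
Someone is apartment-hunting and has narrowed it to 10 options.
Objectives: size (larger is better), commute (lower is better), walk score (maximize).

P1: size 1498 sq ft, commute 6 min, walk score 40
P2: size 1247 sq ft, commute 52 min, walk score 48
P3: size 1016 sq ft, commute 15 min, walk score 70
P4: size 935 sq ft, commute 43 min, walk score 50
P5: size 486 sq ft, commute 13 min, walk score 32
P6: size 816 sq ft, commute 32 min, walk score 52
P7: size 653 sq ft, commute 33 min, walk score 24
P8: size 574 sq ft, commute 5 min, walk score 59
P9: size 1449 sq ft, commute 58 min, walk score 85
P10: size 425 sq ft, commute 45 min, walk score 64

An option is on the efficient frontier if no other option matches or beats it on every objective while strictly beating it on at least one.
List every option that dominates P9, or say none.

none

P1: worse on walk score (40 vs 85).
P2: worse on size (1247 vs 1449).
P3: worse on size (1016 vs 1449).
P4: worse on size (935 vs 1449).
P5: worse on size (486 vs 1449).
P6: worse on size (816 vs 1449).
P7: worse on size (653 vs 1449).
P8: worse on size (574 vs 1449).
P10: worse on size (425 vs 1449).
No option dominates P9.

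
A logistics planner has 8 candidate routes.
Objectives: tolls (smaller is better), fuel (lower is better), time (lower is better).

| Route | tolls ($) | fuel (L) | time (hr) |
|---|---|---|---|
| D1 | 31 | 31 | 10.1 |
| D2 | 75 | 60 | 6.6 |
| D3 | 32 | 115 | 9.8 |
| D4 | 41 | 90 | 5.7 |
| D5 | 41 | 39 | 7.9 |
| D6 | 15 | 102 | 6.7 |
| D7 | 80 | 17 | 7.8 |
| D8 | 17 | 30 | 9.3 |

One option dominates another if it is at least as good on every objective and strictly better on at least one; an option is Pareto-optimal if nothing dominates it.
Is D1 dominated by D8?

D8 vs D1: tolls 17≤31, fuel 30≤31, time 9.3≤10.1 — D8 is at least as good on every objective with at least one strict improvement.

Yes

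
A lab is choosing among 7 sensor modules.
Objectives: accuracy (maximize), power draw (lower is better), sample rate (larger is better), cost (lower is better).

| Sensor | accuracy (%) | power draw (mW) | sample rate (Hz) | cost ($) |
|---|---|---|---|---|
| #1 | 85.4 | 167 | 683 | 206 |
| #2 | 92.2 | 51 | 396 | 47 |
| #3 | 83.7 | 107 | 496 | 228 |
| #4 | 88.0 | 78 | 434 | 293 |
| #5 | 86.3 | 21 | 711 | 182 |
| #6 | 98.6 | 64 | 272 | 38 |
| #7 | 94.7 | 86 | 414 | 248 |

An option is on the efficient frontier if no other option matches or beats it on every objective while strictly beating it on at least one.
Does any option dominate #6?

#1: worse on accuracy (85.4 vs 98.6).
#2: worse on accuracy (92.2 vs 98.6).
#3: worse on accuracy (83.7 vs 98.6).
#4: worse on accuracy (88.0 vs 98.6).
#5: worse on accuracy (86.3 vs 98.6).
#7: worse on accuracy (94.7 vs 98.6).
No option is at least as good as #6 on every objective and strictly better on one.

No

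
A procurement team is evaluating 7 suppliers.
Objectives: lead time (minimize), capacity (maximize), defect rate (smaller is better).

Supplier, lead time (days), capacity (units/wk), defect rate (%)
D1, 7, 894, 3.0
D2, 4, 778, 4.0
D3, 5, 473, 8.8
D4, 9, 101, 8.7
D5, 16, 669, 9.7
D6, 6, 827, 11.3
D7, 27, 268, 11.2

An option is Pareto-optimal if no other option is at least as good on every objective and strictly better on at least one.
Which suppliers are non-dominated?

D1, D2, D6

D1: not dominated (best capacity).
D2: not dominated (best lead time).
D3: dominated by D2 (lead time 4≤5, capacity 778≥473, defect rate 4.0≤8.8).
D4: dominated by D1 (lead time 7≤9, capacity 894≥101, defect rate 3.0≤8.7).
D5: dominated by D1 (lead time 7≤16, capacity 894≥669, defect rate 3.0≤9.7).
D6: not dominated.
D7: dominated by D1 (lead time 7≤27, capacity 894≥268, defect rate 3.0≤11.2).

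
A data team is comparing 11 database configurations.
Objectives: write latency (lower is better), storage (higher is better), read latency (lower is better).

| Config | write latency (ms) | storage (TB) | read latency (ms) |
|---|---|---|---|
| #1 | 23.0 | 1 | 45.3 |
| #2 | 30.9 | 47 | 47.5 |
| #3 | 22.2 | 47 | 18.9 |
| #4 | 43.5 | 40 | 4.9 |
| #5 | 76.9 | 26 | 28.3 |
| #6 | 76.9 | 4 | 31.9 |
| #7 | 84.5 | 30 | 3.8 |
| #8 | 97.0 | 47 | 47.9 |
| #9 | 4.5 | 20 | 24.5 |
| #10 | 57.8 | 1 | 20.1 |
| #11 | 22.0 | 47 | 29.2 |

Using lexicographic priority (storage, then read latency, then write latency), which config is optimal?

#3

First maximize storage: best is 47, kept {#2, #3, #8, #11}.
Then minimize read latency: best is 18.9, kept {#3}.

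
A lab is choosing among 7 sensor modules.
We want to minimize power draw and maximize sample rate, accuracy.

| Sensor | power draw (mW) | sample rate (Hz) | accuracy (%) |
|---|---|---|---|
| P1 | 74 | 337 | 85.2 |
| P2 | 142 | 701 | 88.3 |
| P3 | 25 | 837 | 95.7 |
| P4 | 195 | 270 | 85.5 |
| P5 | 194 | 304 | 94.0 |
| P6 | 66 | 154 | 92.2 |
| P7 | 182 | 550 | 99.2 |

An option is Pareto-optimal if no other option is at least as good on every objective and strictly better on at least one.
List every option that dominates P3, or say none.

none

P1: worse on power draw (74 vs 25).
P2: worse on power draw (142 vs 25).
P4: worse on power draw (195 vs 25).
P5: worse on power draw (194 vs 25).
P6: worse on power draw (66 vs 25).
P7: worse on power draw (182 vs 25).
No option dominates P3.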